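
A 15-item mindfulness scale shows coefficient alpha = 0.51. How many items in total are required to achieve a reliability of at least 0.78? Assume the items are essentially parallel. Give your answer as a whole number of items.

Rearranging the Spearman-Brown formula for n,
n = r*(1 − r) / [ r (1 − r*) ]
n = 0.78 × (1 − 0.51) / [ 0.51 × (1 − 0.78) ]
  = 0.3822 / 0.1122 = 3.4064
3.4064 × 15 = 51.10 → 52 items

52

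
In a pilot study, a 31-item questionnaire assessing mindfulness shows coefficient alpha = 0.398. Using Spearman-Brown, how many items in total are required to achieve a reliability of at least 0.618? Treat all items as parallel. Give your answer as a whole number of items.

76

Invert Spearman-Brown to solve for n:
n = r_target (1 − r_old) / [ r_old (1 − r_target) ]
n = [0.618 × 0.602] / [0.398 × 0.382]
n = 0.372036 / 0.152036 ≈ 2.4470
So the test needs 2.4470 × 31 ≈ 75.86 items; rounding up, 76.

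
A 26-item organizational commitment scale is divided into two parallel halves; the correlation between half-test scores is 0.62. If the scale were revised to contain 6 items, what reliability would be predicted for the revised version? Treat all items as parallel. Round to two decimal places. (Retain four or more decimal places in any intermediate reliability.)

0.43

Spearman-Brown correction (n = 2): r_full = 2·0.62/(1 + 0.62) = 0.7654
Length factor from 26 to 6 items: n = 6/26 = 0.2308
r_new = n·r_full / (1 + (n − 1)·r_full) = 0.1767 / 0.4113 ≈ 0.4296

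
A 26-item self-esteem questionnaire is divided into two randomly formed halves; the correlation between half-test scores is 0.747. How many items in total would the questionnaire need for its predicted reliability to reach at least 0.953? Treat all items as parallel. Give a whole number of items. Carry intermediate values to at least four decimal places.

Corrected full-test reliability: r_full = 2 × 0.747 / (1 + 0.747) ≈ 0.8552
Solve Spearman-Brown for n: n = 0.953(1 − 0.8552) / [0.8552(1 − 0.953)] = 3.4332
Required items = 3.4332 × 26 = 89.26, so 90 items.

90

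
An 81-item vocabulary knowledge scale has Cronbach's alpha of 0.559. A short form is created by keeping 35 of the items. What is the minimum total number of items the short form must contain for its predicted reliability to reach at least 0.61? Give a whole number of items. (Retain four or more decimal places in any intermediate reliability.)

100

First, r for the 35-item form: n = 35/81 = 0.4321, so r_35 = 0.4321·0.559/(1 + (0.4321 − 1)·0.559) = 0.3539
Length factor from the short form to reach 0.61: n' = 0.61(1 − 0.3539) / [0.3539(1 − 0.61)] ≈ 2.8555
Items = 2.8555 × 35 ≈ 99.94 → 100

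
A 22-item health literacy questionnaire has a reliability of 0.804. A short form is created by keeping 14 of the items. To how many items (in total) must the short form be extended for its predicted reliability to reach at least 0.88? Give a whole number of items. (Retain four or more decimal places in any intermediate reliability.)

40

Short-form reliability: n = 14/22 = 0.6364; r_14 = n·r/(1+(n−1)r) ≈ 0.7230
Then solve for n' with r_old = 0.7230, r_target = 0.88: n' = 0.88(1 − 0.7230)/[0.7230(1 − 0.88)] = 2.8096
Total items = 2.8096 × 14 = 39.33, rounded up to 40.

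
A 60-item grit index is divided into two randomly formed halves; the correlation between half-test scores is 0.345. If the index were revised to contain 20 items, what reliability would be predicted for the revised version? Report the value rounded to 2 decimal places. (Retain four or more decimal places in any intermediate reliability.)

Spearman-Brown correction (n = 2): r_full = 2·0.345/(1 + 0.345) = 0.5130
Then adjust to 20 items: n = 20/60 = 0.3333
r_new = n·r_full / (1 + (n − 1)·r_full) = 0.1710 / 0.6580 ≈ 0.2599

0.26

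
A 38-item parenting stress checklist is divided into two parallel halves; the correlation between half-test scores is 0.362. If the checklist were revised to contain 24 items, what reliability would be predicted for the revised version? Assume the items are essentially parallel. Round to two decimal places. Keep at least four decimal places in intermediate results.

0.42

Full-test reliability from the split-half r: r_full = 2(0.362)/(1 + 0.362) = 0.5316
Then adjust to 24 items: n = 24/38 = 0.6316
r_new = n·r_full / (1 + (n − 1)·r_full) = 0.3358 / 0.8042 ≈ 0.4176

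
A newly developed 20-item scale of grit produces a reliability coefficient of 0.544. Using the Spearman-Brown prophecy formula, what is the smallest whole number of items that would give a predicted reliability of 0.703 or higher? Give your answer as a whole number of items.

Invert Spearman-Brown to solve for n:
n = r*(1 − r) / [ r (1 − r*) ]
n = 0.703(1 − 0.544) / [0.544(1 − 0.703)]
  = 0.320568 / 0.161568 = 1.9841
Items needed = n × 20 = 1.9841 × 20 ≈ 39.68 → round up to 40

40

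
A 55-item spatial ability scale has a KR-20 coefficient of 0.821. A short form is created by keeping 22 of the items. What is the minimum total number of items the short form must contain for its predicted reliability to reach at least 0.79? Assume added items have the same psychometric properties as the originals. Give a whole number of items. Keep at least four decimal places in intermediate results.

First, r for the 22-item form: n = 22/55 = 0.4000, so r_22 = 0.4000·0.821/(1 + (0.4000 − 1)·0.821) = 0.6472
Length factor from the short form to reach 0.79: n' = 0.79(1 − 0.6472) / [0.6472(1 − 0.79)] ≈ 2.0507
Items = 2.0507 × 22 ≈ 45.12 → 46

46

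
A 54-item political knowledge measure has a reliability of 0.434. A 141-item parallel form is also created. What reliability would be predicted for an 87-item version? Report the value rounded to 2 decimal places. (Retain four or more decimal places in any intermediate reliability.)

0.55

The 141-item form is not needed; work directly from the 54-item form with n = 87/54 = 1.6111.
r_{87} = n·r / (1 + (n − 1)·r) = 0.6992 / 1.2652 ≈ 0.5526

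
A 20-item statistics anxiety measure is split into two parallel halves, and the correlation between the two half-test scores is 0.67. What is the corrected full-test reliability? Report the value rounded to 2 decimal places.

0.80

Each half is half the length of the full test, so the full test is n = 2 times a half.
r_full = 2r_hh / (1 + r_hh) = 2 × 0.67 / (1 + 0.67)
r_full = 1.3400 / 1.6700 ≈ 0.8024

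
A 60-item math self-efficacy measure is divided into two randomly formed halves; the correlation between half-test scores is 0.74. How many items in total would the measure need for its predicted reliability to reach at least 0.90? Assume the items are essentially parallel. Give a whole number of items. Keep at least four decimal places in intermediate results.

95

Corrected full-test reliability: r_full = 2 × 0.74 / (1 + 0.74) ≈ 0.8506
Solve Spearman-Brown for n: n = 0.90(1 − 0.8506) / [0.8506(1 − 0.90)] = 1.5808
Items = 1.5808 × 60 ≈ 94.85 → 95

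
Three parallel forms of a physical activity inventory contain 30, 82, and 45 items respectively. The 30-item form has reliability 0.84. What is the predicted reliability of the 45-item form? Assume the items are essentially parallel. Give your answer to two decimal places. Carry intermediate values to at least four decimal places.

The 82-item form is not needed; work directly from the 30-item form with n = 45/30 = 1.5000.
r_{45} = n·r / (1 + (n − 1)·r) = 1.2600 / 1.4200 ≈ 0.8873

0.89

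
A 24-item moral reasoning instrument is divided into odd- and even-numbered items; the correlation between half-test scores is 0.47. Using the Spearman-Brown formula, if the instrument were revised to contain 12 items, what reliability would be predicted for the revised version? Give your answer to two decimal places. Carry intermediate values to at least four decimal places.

0.47

Full-test reliability from the split-half r: r_full = 2(0.47)/(1 + 0.47) = 0.6395
Length factor from 24 to 12 items: n = 12/24 = 0.5000
r_new = n·r_full / (1 + (n − 1)·r_full) = 0.3197 / 0.6803 ≈ 0.4699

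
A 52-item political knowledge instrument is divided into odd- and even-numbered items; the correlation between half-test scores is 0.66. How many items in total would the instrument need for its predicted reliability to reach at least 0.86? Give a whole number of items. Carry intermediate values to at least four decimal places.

Corrected full-test reliability: r_full = 2 × 0.66 / (1 + 0.66) ≈ 0.7952
Solve Spearman-Brown for n: n = 0.86(1 − 0.7952) / [0.7952(1 − 0.86)] = 1.5821
Items = 1.5821 × 52 ≈ 82.27 → 83

83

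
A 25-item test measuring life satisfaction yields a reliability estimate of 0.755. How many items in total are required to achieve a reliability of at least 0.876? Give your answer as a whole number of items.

Spearman-Brown solved for the length factor n:
n = r*(1 − r) / [ r (1 − r*) ]
n = 0.876 × (1 − 0.755) / [ 0.755 × (1 − 0.876) ]
  = 0.214620 / 0.093620 = 2.2925
So the test needs 2.2925 × 25 ≈ 57.31 items; rounding up, 58.

58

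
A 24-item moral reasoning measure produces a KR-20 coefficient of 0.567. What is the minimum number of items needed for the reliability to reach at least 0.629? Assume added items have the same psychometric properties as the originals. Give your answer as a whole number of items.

32

n = 0.629(1 − 0.567) / [0.567(1 − 0.629)]
n = 0.272357 / 0.210357 ≈ 1.2947
Items needed = n × 24 = 1.2947 × 24 ≈ 31.07 → round up to 32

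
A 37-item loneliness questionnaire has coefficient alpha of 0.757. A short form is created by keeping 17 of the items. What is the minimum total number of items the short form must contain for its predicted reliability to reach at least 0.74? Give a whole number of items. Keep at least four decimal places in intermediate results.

Short-form reliability: n = 17/37 = 0.4595; r_17 = n·r/(1+(n−1)r) ≈ 0.5887
Then solve for n' with r_old = 0.5887, r_target = 0.74: n' = 0.74(1 − 0.5887)/[0.5887(1 − 0.74)] = 1.9885
Items = 1.9885 × 17 ≈ 33.80 → 34

34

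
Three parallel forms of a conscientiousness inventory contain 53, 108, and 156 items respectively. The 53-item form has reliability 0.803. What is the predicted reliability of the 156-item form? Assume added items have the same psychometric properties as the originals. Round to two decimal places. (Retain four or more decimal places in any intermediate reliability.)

0.92

Only the ratio of lengths matters: n = 156/53 = 2.9434
r_{156} = n·r / (1 + (n − 1)·r) = 2.3636 / 2.5606 ≈ 0.9231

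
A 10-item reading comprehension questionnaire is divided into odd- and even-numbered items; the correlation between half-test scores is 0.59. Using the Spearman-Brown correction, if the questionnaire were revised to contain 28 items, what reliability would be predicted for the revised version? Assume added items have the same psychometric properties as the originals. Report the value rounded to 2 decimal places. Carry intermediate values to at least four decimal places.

Full-test reliability from the split-half r: r_full = 2(0.59)/(1 + 0.59) = 0.7421
Length factor from 10 to 28 items: n = 28/10 = 2.8000
r_new = n·r_full / (1 + (n − 1)·r_full) = 2.0779 / 2.3358 ≈ 0.8896

0.89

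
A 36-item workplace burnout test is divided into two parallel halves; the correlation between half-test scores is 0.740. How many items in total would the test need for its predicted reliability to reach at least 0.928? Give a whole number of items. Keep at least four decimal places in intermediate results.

82

r_full = 2(0.740)/(1 + 0.740) = 0.8506
n = r_tgt(1 − r_full) / [r_full(1 − r_tgt)] = 0.928 × 0.1494 / (0.8506 × 0.072) ≈ 2.2638
Items = 2.2638 × 36 ≈ 81.50 → 82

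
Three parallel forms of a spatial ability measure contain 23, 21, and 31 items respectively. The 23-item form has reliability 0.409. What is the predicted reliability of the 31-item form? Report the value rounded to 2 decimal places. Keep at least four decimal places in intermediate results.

0.48

The 21-item form is not needed; work directly from the 23-item form with n = 31/23 = 1.3478.
r_{31} = n·r / (1 + (n − 1)·r) = 0.5513 / 1.1423 ≈ 0.4826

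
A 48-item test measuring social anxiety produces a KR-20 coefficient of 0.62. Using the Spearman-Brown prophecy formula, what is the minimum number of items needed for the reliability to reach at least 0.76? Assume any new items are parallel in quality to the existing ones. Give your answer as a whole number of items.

94

n = 0.76(1 − 0.62) / [0.62(1 − 0.76)]
  = 0.2888 / 0.1488 = 1.9409
Items needed = n × 48 = 1.9409 × 48 ≈ 93.16 → round up to 94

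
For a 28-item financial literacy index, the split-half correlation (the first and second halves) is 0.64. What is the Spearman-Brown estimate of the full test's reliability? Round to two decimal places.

0.78

r_full = 2r_hh / (1 + r_hh) = 2 × 0.64 / (1 + 0.64)
       = 1.2800 / 1.6400 = 0.7805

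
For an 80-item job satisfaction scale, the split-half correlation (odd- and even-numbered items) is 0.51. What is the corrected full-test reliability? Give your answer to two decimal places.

0.68

Each half is half the length of the full test, so the full test is n = 2 times a half.
r_full = 2(0.51) / (1 + 0.51)
       = 1.0200 / 1.5100 = 0.6755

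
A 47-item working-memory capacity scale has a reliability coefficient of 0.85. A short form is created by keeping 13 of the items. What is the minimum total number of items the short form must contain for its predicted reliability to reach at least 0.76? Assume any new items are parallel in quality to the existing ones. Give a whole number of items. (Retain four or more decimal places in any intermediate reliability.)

Short-form reliability: n = 13/47 = 0.2766; r_13 = n·r/(1+(n−1)r) ≈ 0.6105
Length factor from the short form to reach 0.76: n' = 0.76(1 − 0.6105) / [0.6105(1 − 0.76)] ≈ 2.0203
Total items = 2.0203 × 13 = 26.26, rounded up to 27.

27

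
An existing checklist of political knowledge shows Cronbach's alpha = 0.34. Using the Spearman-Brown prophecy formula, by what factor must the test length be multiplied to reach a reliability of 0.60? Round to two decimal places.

2.91

Rearranging the Spearman-Brown formula for n,
n = r*(1 − r) / [ r (1 − r*) ]
n = [0.60 × 0.66] / [0.34 × 0.40]
n = 0.3960 / 0.1360 ≈ 2.9118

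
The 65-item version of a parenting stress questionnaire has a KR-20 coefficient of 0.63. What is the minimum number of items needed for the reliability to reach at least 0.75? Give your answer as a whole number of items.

Spearman-Brown solved for the length factor n:
n = r*(1 − r) / [ r (1 − r*) ]
n = 0.75 × (1 − 0.63) / [ 0.63 × (1 − 0.75) ]
n = 0.2775 / 0.1575 ≈ 1.7619
1.7619 × 65 = 114.52 → 115 items

115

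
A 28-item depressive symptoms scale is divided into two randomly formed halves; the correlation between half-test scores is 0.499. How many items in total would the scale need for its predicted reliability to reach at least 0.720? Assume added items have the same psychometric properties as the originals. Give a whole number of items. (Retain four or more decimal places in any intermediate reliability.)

r_full = 2(0.499)/(1 + 0.499) = 0.6658
Solve Spearman-Brown for n: n = 0.720(1 − 0.6658) / [0.6658(1 − 0.720)] = 1.2907
Items = 1.2907 × 28 ≈ 36.14 → 37

37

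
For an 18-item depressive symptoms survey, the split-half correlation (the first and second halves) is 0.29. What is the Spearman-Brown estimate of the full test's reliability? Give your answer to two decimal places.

0.45

r_full = 2(0.29) / (1 + 0.29)
       = 0.5800 / 1.2900 = 0.4496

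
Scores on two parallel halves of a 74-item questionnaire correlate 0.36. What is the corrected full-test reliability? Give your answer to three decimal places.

Each half is half the length of the full test, so the full test is n = 2 times a half.
r_full = 2r_hh / (1 + r_hh) = 2 × 0.36 / (1 + 0.36)
       = 0.7200 / 1.3600 = 0.5294

0.529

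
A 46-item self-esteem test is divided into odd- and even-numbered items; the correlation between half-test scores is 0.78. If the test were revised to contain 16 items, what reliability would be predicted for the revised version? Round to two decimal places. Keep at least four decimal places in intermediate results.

0.71

First correct the split-half correlation to full-test reliability: r_full = 2 × 0.78 / (1 + 0.78) ≈ 0.8764
Length factor from 46 to 16 items: n = 16/46 = 0.3478
r_new = n·r_full / (1 + (n − 1)·r_full) = 0.3048 / 0.4284 ≈ 0.7115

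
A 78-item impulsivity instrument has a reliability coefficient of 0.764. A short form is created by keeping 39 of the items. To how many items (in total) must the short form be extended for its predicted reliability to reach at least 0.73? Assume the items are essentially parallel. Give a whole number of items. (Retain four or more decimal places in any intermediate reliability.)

First, r for the 39-item form: n = 39/78 = 0.5000, so r_39 = 0.5000·0.764/(1 + (0.5000 − 1)·0.764) = 0.6181
Length factor from the short form to reach 0.73: n' = 0.73(1 − 0.6181) / [0.6181(1 − 0.73)] ≈ 1.6705
Items = 1.6705 × 39 ≈ 65.15 → 66

66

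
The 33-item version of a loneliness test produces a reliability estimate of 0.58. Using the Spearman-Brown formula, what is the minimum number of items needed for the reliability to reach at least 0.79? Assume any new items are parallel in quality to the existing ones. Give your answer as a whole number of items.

n = [0.79 × 0.42] / [0.58 × 0.21]
  = 0.3318 / 0.1218 = 2.7241
2.7241 × 33 = 89.90 → 90 items

90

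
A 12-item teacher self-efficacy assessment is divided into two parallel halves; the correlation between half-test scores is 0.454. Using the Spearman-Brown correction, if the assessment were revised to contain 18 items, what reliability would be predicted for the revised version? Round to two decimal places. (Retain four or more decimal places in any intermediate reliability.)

0.71

Spearman-Brown correction (n = 2): r_full = 2·0.454/(1 + 0.454) = 0.6245
Length factor from 12 to 18 items: n = 18/12 = 1.5000
r_new = n·r_full / (1 + (n − 1)·r_full) = 0.9368 / 1.3123 ≈ 0.7139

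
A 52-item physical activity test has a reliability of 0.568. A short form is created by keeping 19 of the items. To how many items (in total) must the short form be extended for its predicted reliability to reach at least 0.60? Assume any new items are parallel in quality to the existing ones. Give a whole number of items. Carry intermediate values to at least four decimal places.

Short-form reliability: n = 19/52 = 0.3654; r_19 = n·r/(1+(n−1)r) ≈ 0.3245
Length factor from the short form to reach 0.60: n' = 0.60(1 − 0.3245) / [0.3245(1 − 0.60)] ≈ 3.1225
Total items = 3.1225 × 19 = 59.33, rounded up to 60.

60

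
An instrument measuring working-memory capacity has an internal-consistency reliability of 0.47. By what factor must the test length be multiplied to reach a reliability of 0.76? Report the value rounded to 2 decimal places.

Spearman-Brown solved for the length factor n:
n = r_target (1 − r_old) / [ r_old (1 − r_target) ]
n = 0.76 × (1 − 0.47) / [ 0.47 × (1 − 0.76) ]
n = 0.4028 / 0.1128 ≈ 3.5709

3.57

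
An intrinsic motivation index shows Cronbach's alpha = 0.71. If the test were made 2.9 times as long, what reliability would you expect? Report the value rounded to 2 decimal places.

Spearman-Brown: r_new = n·r / (1 + (n − 1)·r)
r_new = (2.9 × 0.71) / (1 + (2.9 − 1) × 0.71)
     = 2.0590 / 2.3490 = 0.8765

0.88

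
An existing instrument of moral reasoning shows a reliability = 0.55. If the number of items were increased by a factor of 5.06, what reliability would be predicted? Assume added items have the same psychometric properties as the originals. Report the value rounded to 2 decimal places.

0.86

Spearman-Brown: r_new = n·r / (1 + (n − 1)·r)
r_new = (5.06 × 0.55) / (1 + (5.06 − 1) × 0.55)
r_new = 2.7830 / 3.2330 ≈ 0.8608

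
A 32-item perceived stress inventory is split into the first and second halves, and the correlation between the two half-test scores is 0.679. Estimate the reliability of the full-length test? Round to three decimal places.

0.809

Each half is half the length of the full test, so the full test is n = 2 times a half.
r_full = 2(0.679) / (1 + 0.679)
       = 1.3580 / 1.6790 = 0.8088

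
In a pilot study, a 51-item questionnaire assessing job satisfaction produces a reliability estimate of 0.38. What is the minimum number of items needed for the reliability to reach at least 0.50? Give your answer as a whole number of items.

84

Invert Spearman-Brown to solve for n:
n = r*(1 − r) / [ r (1 − r*) ]
n = 0.50(1 − 0.38) / [0.38(1 − 0.50)]
  = 0.3100 / 0.1900 = 1.6316
1.6316 × 51 = 83.21 → 84 items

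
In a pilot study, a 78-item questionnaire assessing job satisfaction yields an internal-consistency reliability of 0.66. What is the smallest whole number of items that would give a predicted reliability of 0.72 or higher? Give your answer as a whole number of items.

Invert Spearman-Brown to solve for n:
n = r*(1 − r) / [ r (1 − r*) ]
n = 0.72(1 − 0.66) / [0.66(1 − 0.72)]
  = 0.2448 / 0.1848 = 1.3247
Items needed = n × 78 = 1.3247 × 78 ≈ 103.33 → round up to 104

104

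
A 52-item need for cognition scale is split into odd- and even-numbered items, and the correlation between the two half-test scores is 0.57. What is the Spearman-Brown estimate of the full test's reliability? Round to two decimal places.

0.73

Each half is half the length of the full test, so the full test is n = 2 times a half.
r_full = 2(0.57) / (1 + 0.57)
r_full = 1.1400 / 1.5700 ≈ 0.7261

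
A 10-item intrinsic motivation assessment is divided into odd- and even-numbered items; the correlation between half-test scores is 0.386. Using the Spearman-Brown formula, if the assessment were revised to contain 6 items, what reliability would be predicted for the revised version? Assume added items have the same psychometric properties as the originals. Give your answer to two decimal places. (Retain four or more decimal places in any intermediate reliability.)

0.43

Spearman-Brown correction (n = 2): r_full = 2·0.386/(1 + 0.386) = 0.5570
Length factor from 10 to 6 items: n = 6/10 = 0.6000
r_new = n·r_full / (1 + (n − 1)·r_full) = 0.3342 / 0.7772 ≈ 0.4300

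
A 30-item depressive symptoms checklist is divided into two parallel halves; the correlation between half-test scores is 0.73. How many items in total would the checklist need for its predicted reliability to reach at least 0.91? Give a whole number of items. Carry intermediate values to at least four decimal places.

r_full = 2(0.73)/(1 + 0.73) = 0.8439
n = r_tgt(1 − r_full) / [r_full(1 − r_tgt)] = 0.91 × 0.1561 / (0.8439 × 0.09) ≈ 1.8703
Items = 1.8703 × 30 ≈ 56.11 → 57

57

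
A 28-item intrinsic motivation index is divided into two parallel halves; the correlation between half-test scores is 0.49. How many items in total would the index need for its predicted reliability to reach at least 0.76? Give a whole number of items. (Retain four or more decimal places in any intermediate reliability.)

r_full = 2(0.49)/(1 + 0.49) = 0.6577
Solve Spearman-Brown for n: n = 0.76(1 − 0.6577) / [0.6577(1 − 0.76)] = 1.6481
Items = 1.6481 × 28 ≈ 46.15 → 47

47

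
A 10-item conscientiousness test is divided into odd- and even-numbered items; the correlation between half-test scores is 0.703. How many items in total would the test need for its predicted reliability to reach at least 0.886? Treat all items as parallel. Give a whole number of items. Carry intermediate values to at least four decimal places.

17

Corrected full-test reliability: r_full = 2 × 0.703 / (1 + 0.703) ≈ 0.8256
Solve Spearman-Brown for n: n = 0.886(1 − 0.8256) / [0.8256(1 − 0.886)] = 1.6417
Required items = 1.6417 × 10 = 16.42, so 17 items.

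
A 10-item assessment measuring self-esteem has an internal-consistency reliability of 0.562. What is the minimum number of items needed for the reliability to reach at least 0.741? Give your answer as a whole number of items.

23

Rearranging the Spearman-Brown formula for n,
n = r_target (1 − r_old) / [ r_old (1 − r_target) ]
n = 0.741(1 − 0.562) / [0.562(1 − 0.741)]
n = 0.324558 / 0.145558 ≈ 2.2298
2.2298 × 10 = 22.30 → 23 items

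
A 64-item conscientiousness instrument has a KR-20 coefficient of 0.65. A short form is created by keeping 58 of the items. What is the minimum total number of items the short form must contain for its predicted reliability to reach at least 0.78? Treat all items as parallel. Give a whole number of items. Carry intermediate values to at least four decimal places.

Short-form reliability: n = 58/64 = 0.9062; r_58 = n·r/(1+(n−1)r) ≈ 0.6273
Then solve for n' with r_old = 0.6273, r_target = 0.78: n' = 0.78(1 − 0.6273)/[0.6273(1 − 0.78)] = 2.1065
Items = 2.1065 × 58 ≈ 122.18 → 123

123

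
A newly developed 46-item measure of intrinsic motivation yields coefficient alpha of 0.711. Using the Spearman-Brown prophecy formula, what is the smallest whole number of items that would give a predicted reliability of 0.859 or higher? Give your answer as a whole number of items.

114

Rearranging the Spearman-Brown formula for n,
n = r_target (1 − r_old) / [ r_old (1 − r_target) ]
n = 0.859 × (1 − 0.711) / [ 0.711 × (1 − 0.859) ]
n = 0.248251 / 0.100251 ≈ 2.4763
Items needed = n × 46 = 2.4763 × 46 ≈ 113.91 → round up to 114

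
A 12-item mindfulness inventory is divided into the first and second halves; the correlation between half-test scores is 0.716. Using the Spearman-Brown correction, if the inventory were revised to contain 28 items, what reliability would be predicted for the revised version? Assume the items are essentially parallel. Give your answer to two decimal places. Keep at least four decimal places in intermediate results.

Full-test reliability from the split-half r: r_full = 2(0.716)/(1 + 0.716) = 0.8345
Then adjust to 28 items: n = 28/12 = 2.3333
r_new = n·r_full / (1 + (n − 1)·r_full) = 1.9471 / 2.1126 ≈ 0.9217

0.92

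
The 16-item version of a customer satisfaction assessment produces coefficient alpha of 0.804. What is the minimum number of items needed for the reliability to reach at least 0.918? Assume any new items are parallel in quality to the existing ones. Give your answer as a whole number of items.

44

Rearranging the Spearman-Brown formula for n,
n = r*(1 − r) / [ r (1 − r*) ]
n = 0.918(1 − 0.804) / [0.804(1 − 0.918)]
  = 0.179928 / 0.065928 = 2.7292
Items needed = n × 16 = 2.7292 × 16 ≈ 43.67 → round up to 44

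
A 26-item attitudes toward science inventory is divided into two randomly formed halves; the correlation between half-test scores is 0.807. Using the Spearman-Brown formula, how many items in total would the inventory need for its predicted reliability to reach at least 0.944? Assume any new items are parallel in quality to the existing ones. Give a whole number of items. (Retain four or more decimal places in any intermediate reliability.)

53

r_full = 2(0.807)/(1 + 0.807) = 0.8932
Solve Spearman-Brown for n: n = 0.944(1 − 0.8932) / [0.8932(1 − 0.944)] = 2.0156
Required items = 2.0156 × 26 = 52.41, so 53 items.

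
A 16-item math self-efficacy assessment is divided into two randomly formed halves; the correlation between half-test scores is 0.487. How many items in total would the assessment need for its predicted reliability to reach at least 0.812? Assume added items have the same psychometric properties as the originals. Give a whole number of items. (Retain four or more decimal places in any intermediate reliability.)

Corrected full-test reliability: r_full = 2 × 0.487 / (1 + 0.487) ≈ 0.6550
n = r_tgt(1 − r_full) / [r_full(1 − r_tgt)] = 0.812 × 0.3450 / (0.6550 × 0.188) ≈ 2.2750
Items = 2.2750 × 16 ≈ 36.40 → 37

37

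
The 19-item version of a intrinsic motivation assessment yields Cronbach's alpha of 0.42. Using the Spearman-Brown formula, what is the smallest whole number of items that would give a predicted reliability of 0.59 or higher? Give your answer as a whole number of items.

38

n = [0.59 × 0.58] / [0.42 × 0.41]
  = 0.3422 / 0.1722 = 1.9872
Items needed = n × 19 = 1.9872 × 19 ≈ 37.76 → round up to 38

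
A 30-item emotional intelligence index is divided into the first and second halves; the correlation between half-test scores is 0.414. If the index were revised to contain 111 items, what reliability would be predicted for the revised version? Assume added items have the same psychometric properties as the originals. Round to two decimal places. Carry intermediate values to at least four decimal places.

0.84

First correct the split-half correlation to full-test reliability: r_full = 2 × 0.414 / (1 + 0.414) ≈ 0.5856
Then adjust to 111 items: n = 111/30 = 3.7000
r_new = n·r_full / (1 + (n − 1)·r_full) = 2.1667 / 2.5811 ≈ 0.8394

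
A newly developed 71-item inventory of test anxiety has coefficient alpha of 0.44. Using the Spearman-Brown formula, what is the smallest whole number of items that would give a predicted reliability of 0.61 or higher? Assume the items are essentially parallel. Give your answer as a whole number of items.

Rearranging the Spearman-Brown formula for n,
n = r_target (1 − r_old) / [ r_old (1 − r_target) ]
n = [0.61 × 0.56] / [0.44 × 0.39]
n = 0.3416 / 0.1716 ≈ 1.9907
1.9907 × 71 = 141.34 → 142 items

142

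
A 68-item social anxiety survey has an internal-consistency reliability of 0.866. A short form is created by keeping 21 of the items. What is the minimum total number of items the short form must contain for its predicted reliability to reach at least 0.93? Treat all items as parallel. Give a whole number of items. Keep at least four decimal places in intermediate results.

140

First, r for the 21-item form: n = 21/68 = 0.3088, so r_21 = 0.3088·0.866/(1 + (0.3088 − 1)·0.866) = 0.6662
Then solve for n' with r_old = 0.6662, r_target = 0.93: n' = 0.93(1 − 0.6662)/[0.6662(1 − 0.93)] = 6.6568
Items = 6.6568 × 21 ≈ 139.79 → 140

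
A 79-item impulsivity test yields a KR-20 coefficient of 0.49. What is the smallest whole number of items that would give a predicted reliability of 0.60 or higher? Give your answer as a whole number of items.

Spearman-Brown solved for the length factor n:
n = r*(1 − r) / [ r (1 − r*) ]
n = 0.60(1 − 0.49) / [0.49(1 − 0.60)]
n = 0.3060 / 0.1960 ≈ 1.5612
So the test needs 1.5612 × 79 ≈ 123.33 items; rounding up, 124.

124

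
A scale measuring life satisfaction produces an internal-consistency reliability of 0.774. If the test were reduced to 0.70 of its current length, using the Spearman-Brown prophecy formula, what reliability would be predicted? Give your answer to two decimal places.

r_new = 0.7·0.774 / [1 + (0.7 − 1)·0.774]
     = 0.5418 / 0.7678 = 0.7057

0.71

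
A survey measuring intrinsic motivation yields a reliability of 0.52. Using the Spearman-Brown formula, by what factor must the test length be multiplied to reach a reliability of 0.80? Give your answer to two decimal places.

3.69

n = 0.80(1 − 0.52) / [0.52(1 − 0.80)]
n = 0.3840 / 0.1040 ≈ 3.6923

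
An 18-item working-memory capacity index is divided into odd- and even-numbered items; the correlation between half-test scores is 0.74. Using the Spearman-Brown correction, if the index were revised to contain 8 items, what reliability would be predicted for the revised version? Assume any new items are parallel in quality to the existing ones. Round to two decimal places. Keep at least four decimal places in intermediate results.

0.72

Full-test reliability from the split-half r: r_full = 2(0.74)/(1 + 0.74) = 0.8506
Length factor from 18 to 8 items: n = 8/18 = 0.4444
r_new = n·r_full / (1 + (n − 1)·r_full) = 0.3780 / 0.5274 ≈ 0.7167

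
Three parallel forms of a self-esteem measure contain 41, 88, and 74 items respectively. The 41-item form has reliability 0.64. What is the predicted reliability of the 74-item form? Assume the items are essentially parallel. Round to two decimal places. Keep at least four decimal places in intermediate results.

0.76

Only the ratio of lengths matters: n = 74/41 = 1.8049
r_{74} = n·r / (1 + (n − 1)·r) = 1.1551 / 1.5151 ≈ 0.7624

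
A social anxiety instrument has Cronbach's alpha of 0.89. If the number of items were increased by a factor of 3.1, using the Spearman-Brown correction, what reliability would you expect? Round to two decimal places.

0.96

r_new = 3.1·0.89 / [1 + (3.1 − 1)·0.89]
     = 2.7590 / 2.8690 = 0.9617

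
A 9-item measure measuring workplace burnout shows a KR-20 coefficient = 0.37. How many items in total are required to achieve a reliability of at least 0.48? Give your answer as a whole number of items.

15

Invert Spearman-Brown to solve for n:
n = r_target (1 − r_old) / [ r_old (1 − r_target) ]
n = [0.48 × 0.63] / [0.37 × 0.52]
n = 0.3024 / 0.1924 ≈ 1.5717
Items needed = n × 9 = 1.5717 × 9 ≈ 14.15 → round up to 15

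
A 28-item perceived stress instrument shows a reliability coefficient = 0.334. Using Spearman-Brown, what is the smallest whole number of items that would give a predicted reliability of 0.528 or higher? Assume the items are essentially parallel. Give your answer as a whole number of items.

n = 0.528 × (1 − 0.334) / [ 0.334 × (1 − 0.528) ]
  = 0.351648 / 0.157648 = 2.2306
So the test needs 2.2306 × 28 ≈ 62.46 items; rounding up, 63.

63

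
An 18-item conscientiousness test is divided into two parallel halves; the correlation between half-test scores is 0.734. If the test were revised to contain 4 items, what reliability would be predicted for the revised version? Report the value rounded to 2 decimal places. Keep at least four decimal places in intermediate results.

Spearman-Brown correction (n = 2): r_full = 2·0.734/(1 + 0.734) = 0.8466
Then adjust to 4 items: n = 4/18 = 0.2222
r_new = n·r_full / (1 + (n − 1)·r_full) = 0.1881 / 0.3415 ≈ 0.5508

0.55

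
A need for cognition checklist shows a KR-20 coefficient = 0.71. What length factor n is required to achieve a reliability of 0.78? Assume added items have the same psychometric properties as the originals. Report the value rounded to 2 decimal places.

n = 0.78 × (1 − 0.71) / [ 0.71 × (1 − 0.78) ]
n = 0.2262 / 0.1562 ≈ 1.4481

1.45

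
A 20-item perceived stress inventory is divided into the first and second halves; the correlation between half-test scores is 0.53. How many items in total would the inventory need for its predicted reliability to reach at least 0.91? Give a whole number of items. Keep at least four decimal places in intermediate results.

r_full = 2(0.53)/(1 + 0.53) = 0.6928
Solve Spearman-Brown for n: n = 0.91(1 − 0.6928) / [0.6928(1 − 0.91)] = 4.4834
Required items = 4.4834 × 20 = 89.67, so 90 items.

90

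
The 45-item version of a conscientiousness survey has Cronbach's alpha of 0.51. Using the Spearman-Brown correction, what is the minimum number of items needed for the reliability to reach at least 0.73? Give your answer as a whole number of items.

117

Invert Spearman-Brown to solve for n:
n = r*(1 − r) / [ r (1 − r*) ]
n = [0.73 × 0.49] / [0.51 × 0.27]
n = 0.3577 / 0.1377 ≈ 2.5977
2.5977 × 45 = 116.90 → 117 items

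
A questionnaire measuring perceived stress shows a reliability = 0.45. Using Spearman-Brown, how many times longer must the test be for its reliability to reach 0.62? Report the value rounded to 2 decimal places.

1.99

n = 0.62(1 − 0.45) / [0.45(1 − 0.62)]
n = 0.3410 / 0.1710 ≈ 1.9942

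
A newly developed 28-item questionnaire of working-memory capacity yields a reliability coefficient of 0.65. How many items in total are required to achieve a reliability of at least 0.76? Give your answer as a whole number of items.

Invert Spearman-Brown to solve for n:
n = r*(1 − r) / [ r (1 − r*) ]
n = 0.76(1 − 0.65) / [0.65(1 − 0.76)]
n = 0.2660 / 0.1560 ≈ 1.7051
Items needed = n × 28 = 1.7051 × 28 ≈ 47.74 → round up to 48

48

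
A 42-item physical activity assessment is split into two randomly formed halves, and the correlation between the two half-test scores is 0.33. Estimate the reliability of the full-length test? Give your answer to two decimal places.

0.50

r_full = 2r_hh / (1 + r_hh) = 2 × 0.33 / (1 + 0.33)
       = 0.6600 / 1.3300 = 0.4962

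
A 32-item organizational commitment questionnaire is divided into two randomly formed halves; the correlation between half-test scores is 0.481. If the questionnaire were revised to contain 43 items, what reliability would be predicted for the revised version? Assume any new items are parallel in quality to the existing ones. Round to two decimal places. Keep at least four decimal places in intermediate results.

0.71

Spearman-Brown correction (n = 2): r_full = 2·0.481/(1 + 0.481) = 0.6496
Then adjust to 43 items: n = 43/32 = 1.3438
r_new = n·r_full / (1 + (n − 1)·r_full) = 0.8729 / 1.2233 ≈ 0.7136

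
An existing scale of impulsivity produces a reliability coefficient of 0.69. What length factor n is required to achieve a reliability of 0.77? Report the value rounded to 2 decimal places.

Spearman-Brown solved for the length factor n:
n = r_target (1 − r_old) / [ r_old (1 − r_target) ]
n = 0.77 × (1 − 0.69) / [ 0.69 × (1 − 0.77) ]
  = 0.2387 / 0.1587 = 1.5041

1.50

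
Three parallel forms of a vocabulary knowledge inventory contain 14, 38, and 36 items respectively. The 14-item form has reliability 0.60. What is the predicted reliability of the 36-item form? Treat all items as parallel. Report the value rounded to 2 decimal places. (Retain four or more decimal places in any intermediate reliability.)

The 38-item form is not needed; work directly from the 14-item form with n = 36/14 = 2.5714.
r_{36} = n·r / (1 + (n − 1)·r) = 1.5428 / 1.9428 ≈ 0.7941

0.79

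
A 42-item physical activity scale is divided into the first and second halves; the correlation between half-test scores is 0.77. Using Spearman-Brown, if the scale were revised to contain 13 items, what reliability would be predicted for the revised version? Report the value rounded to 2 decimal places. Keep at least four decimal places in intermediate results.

0.67

First correct the split-half correlation to full-test reliability: r_full = 2 × 0.77 / (1 + 0.77) ≈ 0.8701
Length factor from 42 to 13 items: n = 13/42 = 0.3095
r_new = n·r_full / (1 + (n − 1)·r_full) = 0.2693 / 0.3992 ≈ 0.6746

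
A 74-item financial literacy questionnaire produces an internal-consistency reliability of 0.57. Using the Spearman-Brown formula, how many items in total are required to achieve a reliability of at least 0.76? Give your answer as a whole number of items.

177

Rearranging the Spearman-Brown formula for n,
n = r_target (1 − r_old) / [ r_old (1 − r_target) ]
n = [0.76 × 0.43] / [0.57 × 0.24]
  = 0.3268 / 0.1368 = 2.3889
So the test needs 2.3889 × 74 ≈ 176.78 items; rounding up, 177.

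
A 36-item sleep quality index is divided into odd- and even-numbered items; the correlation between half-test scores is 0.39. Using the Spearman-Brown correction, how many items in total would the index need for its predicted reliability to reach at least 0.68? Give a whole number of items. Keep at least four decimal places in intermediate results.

Corrected full-test reliability: r_full = 2 × 0.39 / (1 + 0.39) ≈ 0.5612
Solve Spearman-Brown for n: n = 0.68(1 − 0.5612) / [0.5612(1 − 0.68)] = 1.6615
Items = 1.6615 × 36 ≈ 59.81 → 60

60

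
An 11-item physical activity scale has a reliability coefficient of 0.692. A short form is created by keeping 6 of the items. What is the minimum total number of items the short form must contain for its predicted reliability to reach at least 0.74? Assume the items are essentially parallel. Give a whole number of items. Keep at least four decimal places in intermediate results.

First, r for the 6-item form: n = 6/11 = 0.5455, so r_6 = 0.5455·0.692/(1 + (0.5455 − 1)·0.692) = 0.5507
Length factor from the short form to reach 0.74: n' = 0.74(1 − 0.5507) / [0.5507(1 − 0.74)] ≈ 2.3221
Total items = 2.3221 × 6 = 13.93, rounded up to 14.

14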